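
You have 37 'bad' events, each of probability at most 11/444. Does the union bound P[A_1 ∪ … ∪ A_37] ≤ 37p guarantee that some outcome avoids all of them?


Union bound: P[∪_{i=1}^{37} A_i] ≤ Σ_i P[A_i] ≤ 37·p = 37·(11/444) = 11/12.
Numerically: 11/12 ≈ 0.9167.
Is 11/12 < 1? YES.
Since P[∪ A_i] ≤ 11/12 < 1, the complement has P[∩ A_i^c] ≥ 1 − 11/12 = 1/12 > 0, so some outcome avoids every A_i.

37·p = 11/12 ≈ 0.9167; existence CERTIFIED by the union bound.


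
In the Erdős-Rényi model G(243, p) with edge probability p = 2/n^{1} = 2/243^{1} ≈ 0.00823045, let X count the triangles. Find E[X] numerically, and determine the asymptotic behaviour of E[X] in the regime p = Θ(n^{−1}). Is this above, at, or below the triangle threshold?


Number of potential triangles: C(243, 3) = 2362041.
Each occurs with probability p³ ≈ (0.00823045)³ ≈ 5.57533755e-07.
By linearity: E[X] = C(243, 3)·p³ ≈ 2362041 · 5.57533755e-07 ≈ 1.316918.
Here α = 1, so p = 2/n is exactly at the triangle threshold p ~ 1/n. Asymptotically E[X] → c³/6 = 2³/6 = 4/3 ≈ 1.333333, a bounded constant. In this regime the triangle count is asymptotically Poisson(c³/6).

E[X] ≈ 1.316918; in regime p = Θ(1/n^{1}) E[X] stays bounded (at the triangle threshold p ~ 1/n).


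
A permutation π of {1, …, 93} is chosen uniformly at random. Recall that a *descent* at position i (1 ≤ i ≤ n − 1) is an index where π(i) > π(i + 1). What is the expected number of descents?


Write X = Σ X_I over i = 1, …, 92, with X_I the indicator of one descent.
There are 92 indicators.
For each fixed i, the pair (π(i), π(i+1)) is a uniformly random ordered pair of distinct values from {1, …, 93}; by symmetry P[π(i) > π(i+1)] = 1/2.
By linearity: E[X] = 92 · (1/2) = (93 − 1) · (1/2) = 46 ≈ 46.0000.

E[X] = 46 = 46.0000.


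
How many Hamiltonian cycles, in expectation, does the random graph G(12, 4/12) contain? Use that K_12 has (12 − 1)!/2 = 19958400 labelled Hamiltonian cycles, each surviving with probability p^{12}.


K_12 has (12 − 1)!/2 = 19958400 labelled Hamiltonian cycles.
For each such Hamiltonian cycle H, let X_H = 1 if all 12 edges of H are present in G. Then P[X_H = 1] = p^{12} = (1/3)^{12} = 1/531441.
Summing the indicators: E[X] = Σ_H E[X_H] = 19958400 · p^{12} = 19958400 · 1/531441 = 246400/6561.
Numerically: E[X] ≈ 37.56.

E[X] = 19958400 · (1/3)^{12} = 246400/6561 ≈ 37.56.


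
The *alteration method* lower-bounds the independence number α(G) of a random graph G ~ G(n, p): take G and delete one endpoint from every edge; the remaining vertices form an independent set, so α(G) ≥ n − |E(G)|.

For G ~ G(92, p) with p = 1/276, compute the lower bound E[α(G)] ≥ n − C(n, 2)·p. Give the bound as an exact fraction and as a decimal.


E[|E(G)|] = C(92, 2)·p = 4186 · (1/276) = 91/6.
E[α(G)] ≥ n − E[|E(G)|] = 92 − 91/6 = 461/6.
Numerically: ≈ 76.833333.
(This is only a lower bound; the true E[α(G)] may be larger.)

E[α(G)] ≥ 461/6 ≈ 76.833333.


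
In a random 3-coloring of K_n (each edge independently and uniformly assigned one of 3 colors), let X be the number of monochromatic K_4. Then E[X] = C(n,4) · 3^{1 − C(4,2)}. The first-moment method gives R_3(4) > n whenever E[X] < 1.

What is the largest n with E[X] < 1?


We need C(n, 4) · 3^{1 − 6} < 1, i.e. C(n, 4) < 3^{6 − 1} = 243.
Check values of n near the boundary:
  n = 5: C(5, 4) = 5; 5 < 243? YES
  n = 6: C(6, 4) = 15; 15 < 243? YES
  n = 7: C(7, 4) = 35; 35 < 243? YES
  n = 8: C(8, 4) = 70; 70 < 243? YES
  n = 9: C(9, 4) = 126; 126 < 243? YES
  n = 10: C(10, 4) = 210; 210 < 243? YES
  n = 11: C(11, 4) = 330; 330 < 243? NO
The largest n with C(n, 4) < 243 is n = 10 (where E[X] = 70/81 ≈ 0.86420). Hence R_3(4) > 10, i.e. R_3(4) ≥ 11.

Largest n = 10; hence R_3(4) > 10.


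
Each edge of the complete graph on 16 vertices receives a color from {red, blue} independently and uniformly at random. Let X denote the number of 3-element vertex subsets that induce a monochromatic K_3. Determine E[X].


Let X = Σ_S X_S over the C(16, 3) = 560 subsets S of size 3, where X_S = 1 if the K_3 on S is monochromatic.
For a fixed S, the K_3 on S has C(3, 2) = 3 edges. P[all 3 edges red] = (1/2)^3, and likewise for blue, so P[monochromatic] = 2·(1/2)^3 = 2^{1 − 3} = 1/4.
By linearity: E[X] = C(16, 3) · 2^{1 − 3} = 560 · 1/4 = 140.
Numerically: E[X] ≈ 140.000000.

E[X] = C(16,3)·2^(1−C(3,2)) = 140 ≈ 140.000000.


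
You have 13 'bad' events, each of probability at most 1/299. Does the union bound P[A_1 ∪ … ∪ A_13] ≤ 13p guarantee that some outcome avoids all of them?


Union bound: P[∪_{i=1}^{13} A_i] ≤ Σ_i P[A_i] ≤ 13·p = 13·(1/299) = 1/23.
Numerically: 1/23 ≈ 0.04348.
Is 1/23 < 1? YES.
Since P[∪ A_i] ≤ 1/23 < 1, the complement has P[∩ A_i^c] ≥ 1 − 1/23 = 22/23 > 0, so some outcome avoids every A_i.

13·p = 1/23 ≈ 0.04348; existence CERTIFIED by the union bound.


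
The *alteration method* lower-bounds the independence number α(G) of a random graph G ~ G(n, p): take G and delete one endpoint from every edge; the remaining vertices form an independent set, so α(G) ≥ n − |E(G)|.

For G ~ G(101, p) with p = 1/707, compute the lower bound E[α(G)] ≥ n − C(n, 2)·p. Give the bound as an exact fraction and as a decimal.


E[|E(G)|] = C(101, 2)·p = 5050 · (1/707) = 50/7.
E[α(G)] ≥ n − E[|E(G)|] = 101 − 50/7 = 657/7.
Numerically: ≈ 93.857.
(This is only a lower bound; the true E[α(G)] may be larger.)

E[α(G)] ≥ 657/7 ≈ 93.857.


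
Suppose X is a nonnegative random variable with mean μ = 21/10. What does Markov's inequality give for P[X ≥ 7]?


μ = E[X] = 21/10, a = 7.
Markov: P[X ≥ 7] ≤ μ/a = (21/10)/7 = 3/10.
Numerically: ≈ 0.300000.
(Since a = 7 > μ = 2.100000, the bound 3/10 is < 1 and informative.)

P[X ≥ 7] ≤ 3/10 ≈ 0.300000.


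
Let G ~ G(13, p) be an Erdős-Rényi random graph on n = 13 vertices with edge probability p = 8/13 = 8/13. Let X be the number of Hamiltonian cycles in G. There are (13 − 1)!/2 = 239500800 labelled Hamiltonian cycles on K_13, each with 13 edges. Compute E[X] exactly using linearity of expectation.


K_13 has (13 − 1)!/2 = 239500800 labelled Hamiltonian cycles.
For each such Hamiltonian cycle H, let X_H = 1 if all 13 edges of H are present in G. Then P[X_H = 1] = p^{13} = (8/13)^{13} = 549755813888/302875106592253.
By linearity of expectation: E[X] = Σ_H E[X_H] = 239500800 · p^{13} = 239500800 · 549755813888/302875106592253 = 131666957230827110400/302875106592253.
Numerically: E[X] ≈ 434724.

E[X] = 239500800 · (8/13)^{13} = 131666957230827110400/302875106592253 ≈ 434724.


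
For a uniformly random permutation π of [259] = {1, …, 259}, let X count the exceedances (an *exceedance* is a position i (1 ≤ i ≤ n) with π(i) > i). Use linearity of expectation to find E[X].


Write X = Σ_{i=1}^{259} X_i, where X_i = 1_{π(i) > i}.
For each fixed i, π(i) is uniform over {1, …, 259} (marginal of a uniform permutation), so P[π(i) > i] = (n − i)/n. Summing: Σ_{i=1}^{259} (n − i)/n = (0 + 1 + … + 258)/259 = 259(259 − 1)/(2·259) = (259 − 1)/2.
Hence E[X] = Σ_{i=1}^{259} (259 − i)/259 = 129 ≈ 129.000.

E[X] = 129 = 129.000.


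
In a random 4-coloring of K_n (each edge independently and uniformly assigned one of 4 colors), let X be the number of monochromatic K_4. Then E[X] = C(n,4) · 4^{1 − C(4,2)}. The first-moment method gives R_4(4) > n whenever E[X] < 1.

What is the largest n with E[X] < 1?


We need C(n, 4) · 4^{1 − 6} < 1, i.e. C(n, 4) < 4^{6 − 1} = 1024.
Check values of n near the boundary:
  n = 11: C(11, 4) = 330; 330 < 1024? YES
  n = 12: C(12, 4) = 495; 495 < 1024? YES
  n = 13: C(13, 4) = 715; 715 < 1024? YES
  n = 14: C(14, 4) = 1001; 1001 < 1024? YES
  n = 15: C(15, 4) = 1365; 1365 < 1024? NO
  n = 16: C(16, 4) = 1820; 1820 < 1024? NO
The largest n with C(n, 4) < 1024 is n = 14 (where E[X] = 1001/1024 ≈ 0.977539). Hence R_4(4) > 14, i.e. R_4(4) ≥ 15.

Largest n = 14; hence R_4(4) > 14.


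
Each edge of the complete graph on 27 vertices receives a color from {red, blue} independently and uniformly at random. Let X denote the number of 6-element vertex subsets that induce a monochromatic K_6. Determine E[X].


Let X = Σ_S X_S over the C(27, 6) = 296010 subsets S of size 6, where X_S = 1 if the K_6 on S is monochromatic.
For a fixed S, the K_6 on S has C(6, 2) = 15 edges. P[all 15 edges red] = (1/2)^15, and likewise for blue, so P[monochromatic] = 2·(1/2)^15 = 2^{1 − 15} = 1/16384.
Summing: E[X] = C(27, 6) · 2^{1 − 15} = 296010 · 1/16384 = 148005/8192.
Numerically: E[X] ≈ 18.0670.

E[X] = C(27,6)·2^(1−C(6,2)) = 148005/8192 ≈ 18.0670.


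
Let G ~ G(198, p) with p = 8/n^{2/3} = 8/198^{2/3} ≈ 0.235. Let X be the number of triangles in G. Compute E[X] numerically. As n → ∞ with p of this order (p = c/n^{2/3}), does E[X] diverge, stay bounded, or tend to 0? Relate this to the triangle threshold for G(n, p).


Number of potential triangles: C(198, 3) = 1274196.
Each occurs with probability p³ ≈ (0.235)³ ≈ 1.30599e-02.
By linearity: E[X] = C(198, 3)·p³ ≈ 1274196 · 1.30599e-02 ≈ 16640.862.
Since α = 2/3 < 1, p = c/n^{2/3} ≫ 1/n is above the triangle threshold p ~ 1/n. Asymptotically E[X] ~ (c³/6)·n^{3(1−α)} = (8³/6)·n^{1} → ∞; triangles are abundant w.h.p.

E[X] ≈ 16640.862; in regime p = Θ(1/n^{2/3}) E[X] diverges (above the triangle threshold p ~ 1/n).


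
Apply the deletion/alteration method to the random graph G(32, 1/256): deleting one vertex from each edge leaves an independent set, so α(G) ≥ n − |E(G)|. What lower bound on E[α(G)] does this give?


E[|E(G)|] = C(32, 2)·p = 496 · (1/256) = 31/16.
E[α(G)] ≥ n − E[|E(G)|] = 32 − 31/16 = 481/16.
Numerically: ≈ 30.06250.
(This is only a lower bound; the true E[α(G)] may be larger.)

E[α(G)] ≥ 481/16 ≈ 30.06250.


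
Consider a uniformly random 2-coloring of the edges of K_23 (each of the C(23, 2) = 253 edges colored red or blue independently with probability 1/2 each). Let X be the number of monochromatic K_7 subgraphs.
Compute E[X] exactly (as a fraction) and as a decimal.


Let X = Σ_S X_S over the C(23, 7) = 245157 subsets S of size 7, where X_S = 1 if the K_7 on S is monochromatic.
For a fixed S, the K_7 on S has C(7, 2) = 21 edges. P[all 21 edges red] = (1/2)^21, and likewise for blue, so P[monochromatic] = 2·(1/2)^21 = 2^{1 − 21} = 1/1048576.
Summing: E[X] = C(23, 7) · 2^{1 − 21} = 245157 · 1/1048576 = 245157/1048576.
Numerically: E[X] ≈ 0.233800.

E[X] = C(23,7)·2^(1−C(7,2)) = 245157/1048576 ≈ 0.233800.


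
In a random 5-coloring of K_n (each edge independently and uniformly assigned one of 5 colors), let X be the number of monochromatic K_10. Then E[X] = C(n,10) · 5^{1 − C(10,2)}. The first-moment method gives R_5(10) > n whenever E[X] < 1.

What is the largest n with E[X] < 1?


We need C(n, 10) · 5^{1 − 45} < 1, i.e. C(n, 10) < 5^{45 − 1} = 5684341886080801486968994140625.
Check values of n near the boundary:
  n = 5389: C(5389, 10) = 5645340767466558997768874792926; 5645340767466558997768874792926 < 5684341886080801486968994140625? YES
  n = 5390: C(5390, 10) = 5655833965919099070255434039753; 5655833965919099070255434039753 < 5684341886080801486968994140625? YES
  n = 5391: C(5391, 10) = 5666344714787188828795213697883; 5666344714787188828795213697883 < 5684341886080801486968994140625? YES
  n = 5392: C(5392, 10) = 5676873040158402483252283957448; 5676873040158402483252283957448 < 5684341886080801486968994140625? YES
  n = 5393: C(5393, 10) = 5687418968154238267170642278008; 5687418968154238267170642278008 < 5684341886080801486968994140625? NO
  n = 5394: C(5394, 10) = 5697982524930156243149785372878; 5697982524930156243149785372878 < 5684341886080801486968994140625? NO
  n = 5395: C(5395, 10) = 5708563736675616143322765475706; 5708563736675616143322765475706 < 5684341886080801486968994140625? NO
The largest n with C(n, 10) < 5684341886080801486968994140625 is n = 5392 (where E[X] = 5676873040158402483252283957448/5684341886080801486968994140625 ≈ 0.999). Hence R_5(10) > 5392, i.e. R_5(10) ≥ 5393.

Largest n = 5392; hence R_5(10) > 5392.


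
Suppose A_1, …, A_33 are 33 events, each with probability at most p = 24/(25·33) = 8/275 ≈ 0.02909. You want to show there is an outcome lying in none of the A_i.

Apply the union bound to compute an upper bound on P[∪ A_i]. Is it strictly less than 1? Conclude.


Union bound: P[∪_{i=1}^{33} A_i] ≤ Σ_i P[A_i] ≤ 33·p = 33·(8/275) = 24/25.
Numerically: 24/25 ≈ 0.96000.
Is 24/25 < 1? YES.
Since P[∪ A_i] ≤ 24/25 < 1, the complement has P[∩ A_i^c] ≥ 1 − 24/25 = 1/25 > 0, so some outcome avoids every A_i.

33·p = 24/25 ≈ 0.96000; existence CERTIFIED by the union bound.


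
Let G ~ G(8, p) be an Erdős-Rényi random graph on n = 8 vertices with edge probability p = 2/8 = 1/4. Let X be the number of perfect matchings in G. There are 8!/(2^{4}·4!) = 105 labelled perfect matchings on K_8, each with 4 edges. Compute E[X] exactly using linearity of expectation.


K_8 has 8!/(2^{4}·4!) = 105 labelled perfect matchings.
For each such perfect matching H, let X_H = 1 if all 4 edges of H are present in G. Then P[X_H = 1] = p^{4} = (1/4)^{4} = 1/256.
By linearity: E[X] = Σ_H E[X_H] = 105 · p^{4} = 105 · 1/256 = 105/256.
Numerically: E[X] ≈ 0.4102.

E[X] = 105 · (1/4)^{4} = 105/256 ≈ 0.4102.


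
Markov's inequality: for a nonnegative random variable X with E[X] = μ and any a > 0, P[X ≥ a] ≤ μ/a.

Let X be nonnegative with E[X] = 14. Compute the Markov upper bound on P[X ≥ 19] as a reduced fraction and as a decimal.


μ = E[X] = 14, a = 19.
Markov: P[X ≥ 19] ≤ μ/a = (14)/19 = 14/19.
Numerically: ≈ 0.736842.
(Since a = 19 > μ = 14.000000, the bound 14/19 is < 1 and informative.)

P[X ≥ 19] ≤ 14/19 ≈ 0.736842.


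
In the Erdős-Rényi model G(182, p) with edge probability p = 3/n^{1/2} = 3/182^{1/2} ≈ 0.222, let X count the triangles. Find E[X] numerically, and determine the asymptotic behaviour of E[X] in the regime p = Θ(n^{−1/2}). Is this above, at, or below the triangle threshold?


Number of potential triangles: C(182, 3) = 988260.
Each occurs with probability p³ ≈ (0.222)³ ≈ 1.09966e-02.
By linearity: E[X] = C(182, 3)·p³ ≈ 988260 · 1.09966e-02 ≈ 10867.456.
Since α = 1/2 < 1, p = c/n^{1/2} ≫ 1/n is above the triangle threshold p ~ 1/n. Asymptotically E[X] ~ (c³/6)·n^{3(1−α)} = (3³/6)·n^{1.5} → ∞; triangles are abundant w.h.p.

E[X] ≈ 10867.456; in regime p = Θ(1/n^{1/2}) E[X] diverges (above the triangle threshold p ~ 1/n).


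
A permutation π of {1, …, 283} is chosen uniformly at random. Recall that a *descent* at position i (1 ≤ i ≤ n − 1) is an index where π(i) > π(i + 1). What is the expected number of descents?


Write X = Σ X_I over i = 1, …, 282, with X_I the indicator of one descent.
There are 282 indicators.
For each fixed i, the pair (π(i), π(i+1)) is a uniformly random ordered pair of distinct values from {1, …, 283}; by symmetry P[π(i) > π(i+1)] = 1/2.
By linearity: E[X] = 282 · (1/2) = (283 − 1) · (1/2) = 141 ≈ 141.000.

E[X] = 141 = 141.000.


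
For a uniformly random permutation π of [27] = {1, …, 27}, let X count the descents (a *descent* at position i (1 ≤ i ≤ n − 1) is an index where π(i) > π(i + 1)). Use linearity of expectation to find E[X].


Write X = Σ X_I over i = 1, …, 26, with X_I the indicator of one descent.
There are 26 indicators.
For each fixed i, the pair (π(i), π(i+1)) is a uniformly random ordered pair of distinct values from {1, …, 27}; by symmetry P[π(i) > π(i+1)] = 1/2.
By linearity: E[X] = 26 · (1/2) = (27 − 1) · (1/2) = 13 ≈ 13.0000.

E[X] = 13 = 13.0000.


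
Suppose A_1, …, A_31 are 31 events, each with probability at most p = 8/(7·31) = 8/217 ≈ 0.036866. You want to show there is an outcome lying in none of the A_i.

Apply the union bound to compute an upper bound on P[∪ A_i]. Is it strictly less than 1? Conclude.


Union bound: P[∪_{i=1}^{31} A_i] ≤ Σ_i P[A_i] ≤ 31·p = 31·(8/217) = 8/7.
Numerically: 8/7 ≈ 1.142857.
Is 8/7 < 1? NO.
Since the bound 8/7 is ≥ 1, the union bound is uninformative here; it does NOT by itself certify existence.

31·p = 8/7 ≈ 1.142857; existence NOT certified by the union bound.


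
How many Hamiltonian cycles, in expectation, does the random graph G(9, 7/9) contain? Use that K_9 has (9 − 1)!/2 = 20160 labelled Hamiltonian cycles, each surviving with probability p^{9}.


K_9 has (9 − 1)!/2 = 20160 labelled Hamiltonian cycles.
For each such Hamiltonian cycle H, let X_H = 1 if all 9 edges of H are present in G. Then P[X_H = 1] = p^{9} = (7/9)^{9} = 40353607/387420489.
Summing the indicators: E[X] = Σ_H E[X_H] = 20160 · p^{9} = 20160 · 40353607/387420489 = 90392079680/43046721.
Numerically: E[X] ≈ 2.1e+03.

E[X] = 20160 · (7/9)^{9} = 90392079680/43046721 ≈ 2.1e+03.


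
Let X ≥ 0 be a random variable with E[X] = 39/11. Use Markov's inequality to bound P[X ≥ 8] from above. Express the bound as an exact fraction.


μ = E[X] = 39/11, a = 8.
Markov: P[X ≥ 8] ≤ μ/a = (39/11)/8 = 39/88.
Numerically: ≈ 0.4432.
(Since a = 8 > μ = 3.5455, the bound 39/88 is < 1 and informative.)

P[X ≥ 8] ≤ 39/88 ≈ 0.4432.


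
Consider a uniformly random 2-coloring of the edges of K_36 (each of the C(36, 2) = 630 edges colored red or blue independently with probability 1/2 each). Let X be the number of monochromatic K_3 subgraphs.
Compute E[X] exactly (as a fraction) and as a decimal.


Let X = Σ_S X_S over the C(36, 3) = 7140 subsets S of size 3, where X_S = 1 if the K_3 on S is monochromatic.
For a fixed S, the K_3 on S has C(3, 2) = 3 edges. P[all 3 edges red] = (1/2)^3, and likewise for blue, so P[monochromatic] = 2·(1/2)^3 = 2^{1 − 3} = 1/4.
Summing: E[X] = C(36, 3) · 2^{1 − 3} = 7140 · 1/4 = 1785.
Numerically: E[X] ≈ 1785.000000.

E[X] = C(36,3)·2^(1−C(3,2)) = 1785 ≈ 1785.000000.


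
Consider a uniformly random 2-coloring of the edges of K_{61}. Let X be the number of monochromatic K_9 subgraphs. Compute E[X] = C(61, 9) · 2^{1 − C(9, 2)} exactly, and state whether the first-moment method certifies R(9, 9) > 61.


E[X] = C(61, 9) · 2^{1 − 36} = 17341763505 · 2^{−35} = 17341763505/34359738368.
As a reduced fraction: E[X] = 17341763505/34359738368 ≈ 0.5047117.
Is E[X] < 1? YES.
Since E[X] < 1, there exists a 2-coloring of K_{61} with no monochromatic K_9; hence R(9, 9) > 61.

E[X] = 17341763505/34359738368 ≈ 0.5047117; E[X] < 1, so R(9, 9) > 61.


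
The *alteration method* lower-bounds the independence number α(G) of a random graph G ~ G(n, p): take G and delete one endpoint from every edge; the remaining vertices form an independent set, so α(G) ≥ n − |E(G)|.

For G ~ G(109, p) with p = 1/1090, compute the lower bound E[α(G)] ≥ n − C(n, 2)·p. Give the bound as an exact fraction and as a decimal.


E[|E(G)|] = C(109, 2)·p = 5886 · (1/1090) = 27/5.
E[α(G)] ≥ n − E[|E(G)|] = 109 − 27/5 = 518/5.
Numerically: ≈ 103.6000.
(This is only a lower bound; the true E[α(G)] may be larger.)

E[α(G)] ≥ 518/5 ≈ 103.6000.


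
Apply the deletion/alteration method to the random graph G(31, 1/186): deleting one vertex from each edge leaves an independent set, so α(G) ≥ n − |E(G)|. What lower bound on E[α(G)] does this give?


E[|E(G)|] = C(31, 2)·p = 465 · (1/186) = 5/2.
E[α(G)] ≥ n − E[|E(G)|] = 31 − 5/2 = 57/2.
Numerically: ≈ 28.500.
(This is only a lower bound; the true E[α(G)] may be larger.)

E[α(G)] ≥ 57/2 ≈ 28.500.


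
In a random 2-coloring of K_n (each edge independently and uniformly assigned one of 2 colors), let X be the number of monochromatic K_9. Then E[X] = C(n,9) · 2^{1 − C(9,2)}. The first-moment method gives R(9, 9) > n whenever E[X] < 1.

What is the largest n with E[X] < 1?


We need C(n, 9) · 2^{1 − 36} < 1, i.e. C(n, 9) < 2^{36 − 1} = 34359738368.
Check values of n near the boundary:
  n = 59: C(59, 9) = 12565671261; 12565671261 < 34359738368? YES
  n = 60: C(60, 9) = 14783142660; 14783142660 < 34359738368? YES
  n = 61: C(61, 9) = 17341763505; 17341763505 < 34359738368? YES
  n = 62: C(62, 9) = 20286591270; 20286591270 < 34359738368? YES
  n = 63: C(63, 9) = 23667689815; 23667689815 < 34359738368? YES
  n = 64: C(64, 9) = 27540584512; 27540584512 < 34359738368? YES
  n = 65: C(65, 9) = 31966749880; 31966749880 < 34359738368? YES
  n = 66: C(66, 9) = 37014131440; 37014131440 < 34359738368? NO
The largest n with C(n, 9) < 34359738368 is n = 65 (where E[X] = 3995843735/4294967296 ≈ 0.930). Hence R(9, 9) > 65, i.e. R(9, 9) ≥ 66.

Largest n = 65; hence R(9, 9) > 65.


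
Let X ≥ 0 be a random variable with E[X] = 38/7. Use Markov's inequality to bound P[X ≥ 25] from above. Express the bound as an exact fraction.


μ = E[X] = 38/7, a = 25.
Markov: P[X ≥ 25] ≤ μ/a = (38/7)/25 = 38/175.
Numerically: ≈ 0.2171.
(Since a = 25 > μ = 5.4286, the bound 38/175 is < 1 and informative.)

P[X ≥ 25] ≤ 38/175 ≈ 0.2171.


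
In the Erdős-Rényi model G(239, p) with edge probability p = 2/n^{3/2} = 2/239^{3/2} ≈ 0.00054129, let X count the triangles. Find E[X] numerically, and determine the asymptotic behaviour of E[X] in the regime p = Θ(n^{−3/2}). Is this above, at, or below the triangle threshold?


Number of potential triangles: C(239, 3) = 2246839.
Each occurs with probability p³ ≈ (0.00054129)³ ≈ 1.5859863e-10.
By linearity: E[X] = C(239, 3)·p³ ≈ 2246839 · 1.5859863e-10 ≈ 0.00036.
Since α = 3/2 > 1, p = c/n^{3/2} = o(1/n) is below the triangle threshold p ~ 1/n. Asymptotically E[X] ~ (c³/6)·n^{3(1−α)} = (2³/6)·n^{-1.5} → 0, so by Markov's inequality G has no triangles w.h.p.

E[X] ≈ 0.00036; in regime p = Θ(1/n^{3/2}) E[X] tends to 0 (below the triangle threshold p ~ 1/n).


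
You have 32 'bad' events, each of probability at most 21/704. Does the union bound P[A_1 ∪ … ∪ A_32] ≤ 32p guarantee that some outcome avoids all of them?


Union bound: P[∪_{i=1}^{32} A_i] ≤ Σ_i P[A_i] ≤ 32·p = 32·(21/704) = 21/22.
Numerically: 21/22 ≈ 0.955.
Is 21/22 < 1? YES.
Since P[∪ A_i] ≤ 21/22 < 1, the complement has P[∩ A_i^c] ≥ 1 − 21/22 = 1/22 > 0, so some outcome avoids every A_i.

32·p = 21/22 ≈ 0.955; existence CERTIFIED by the union bound.


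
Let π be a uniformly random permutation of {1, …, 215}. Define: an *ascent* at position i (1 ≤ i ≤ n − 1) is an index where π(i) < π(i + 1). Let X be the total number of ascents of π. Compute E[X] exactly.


Write X = Σ X_I over i = 1, …, 214, with X_I the indicator of one ascent.
There are 214 indicators.
For each fixed i, the pair (π(i), π(i+1)) is a uniformly random ordered pair of distinct values from {1, …, 215}; by symmetry P[π(i) < π(i+1)] = 1/2.
By linearity: E[X] = 214 · (1/2) = (215 − 1) · (1/2) = 107 ≈ 107.000.

E[X] = 107 = 107.000.


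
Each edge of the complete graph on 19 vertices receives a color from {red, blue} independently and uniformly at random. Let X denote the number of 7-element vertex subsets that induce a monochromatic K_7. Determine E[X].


Let X = Σ_S X_S over the C(19, 7) = 50388 subsets S of size 7, where X_S = 1 if the K_7 on S is monochromatic.
For a fixed S, the K_7 on S has C(7, 2) = 21 edges. P[all 21 edges red] = (1/2)^21, and likewise for blue, so P[monochromatic] = 2·(1/2)^21 = 2^{1 − 21} = 1/1048576.
Summing: E[X] = C(19, 7) · 2^{1 − 21} = 50388 · 1/1048576 = 12597/262144.
Numerically: E[X] ≈ 0.04805.

E[X] = C(19,7)·2^(1−C(7,2)) = 12597/262144 ≈ 0.04805.


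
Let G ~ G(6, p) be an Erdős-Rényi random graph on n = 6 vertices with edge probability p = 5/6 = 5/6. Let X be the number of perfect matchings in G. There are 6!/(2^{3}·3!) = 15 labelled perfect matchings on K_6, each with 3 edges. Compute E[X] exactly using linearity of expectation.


K_6 has 6!/(2^{3}·3!) = 15 labelled perfect matchings.
For each such perfect matching H, let X_H = 1 if all 3 edges of H are present in G. Then P[X_H = 1] = p^{3} = (5/6)^{3} = 125/216.
By linearity: E[X] = Σ_H E[X_H] = 15 · p^{3} = 15 · 125/216 = 625/72.
Numerically: E[X] ≈ 8.681.

E[X] = 15 · (5/6)^{3} = 625/72 ≈ 8.681.


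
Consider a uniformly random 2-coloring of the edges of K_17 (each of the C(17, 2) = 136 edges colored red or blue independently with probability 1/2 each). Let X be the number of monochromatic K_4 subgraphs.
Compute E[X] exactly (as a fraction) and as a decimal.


Let X = Σ_S X_S over the C(17, 4) = 2380 subsets S of size 4, where X_S = 1 if the K_4 on S is monochromatic.
For a fixed S, the K_4 on S has C(4, 2) = 6 edges. P[all 6 edges red] = (1/2)^6, and likewise for blue, so P[monochromatic] = 2·(1/2)^6 = 2^{1 − 6} = 1/32.
By linearity: E[X] = C(17, 4) · 2^{1 − 6} = 2380 · 1/32 = 595/8.
Numerically: E[X] ≈ 74.375000.

E[X] = C(17,4)·2^(1−C(4,2)) = 595/8 ≈ 74.375000.


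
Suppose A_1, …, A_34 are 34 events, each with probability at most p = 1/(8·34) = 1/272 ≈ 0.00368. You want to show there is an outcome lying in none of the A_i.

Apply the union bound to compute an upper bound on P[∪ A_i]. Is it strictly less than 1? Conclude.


Union bound: P[∪_{i=1}^{34} A_i] ≤ Σ_i P[A_i] ≤ 34·p = 34·(1/272) = 1/8.
Numerically: 1/8 ≈ 0.12500.
Is 1/8 < 1? YES.
Since P[∪ A_i] ≤ 1/8 < 1, the complement has P[∩ A_i^c] ≥ 1 − 1/8 = 7/8 > 0, so some outcome avoids every A_i.

34·p = 1/8 ≈ 0.12500; existence CERTIFIED by the union bound.


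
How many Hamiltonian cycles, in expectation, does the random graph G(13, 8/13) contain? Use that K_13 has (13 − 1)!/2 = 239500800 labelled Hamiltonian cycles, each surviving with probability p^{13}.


K_13 has (13 − 1)!/2 = 239500800 labelled Hamiltonian cycles.
For each such Hamiltonian cycle H, let X_H = 1 if all 13 edges of H are present in G. Then P[X_H = 1] = p^{13} = (8/13)^{13} = 549755813888/302875106592253.
By linearity: E[X] = Σ_H E[X_H] = 239500800 · p^{13} = 239500800 · 549755813888/302875106592253 = 131666957230827110400/302875106592253.
Numerically: E[X] ≈ 434724.

E[X] = 239500800 · (8/13)^{13} = 131666957230827110400/302875106592253 ≈ 434724.


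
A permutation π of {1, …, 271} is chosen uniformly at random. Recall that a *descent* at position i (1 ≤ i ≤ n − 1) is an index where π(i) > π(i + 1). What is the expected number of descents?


Write X = Σ X_I over i = 1, …, 270, with X_I the indicator of one descent.
There are 270 indicators.
For each fixed i, the pair (π(i), π(i+1)) is a uniformly random ordered pair of distinct values from {1, …, 271}; by symmetry P[π(i) > π(i+1)] = 1/2.
By linearity: E[X] = 270 · (1/2) = (271 − 1) · (1/2) = 135 ≈ 135.000.

E[X] = 135 = 135.000.


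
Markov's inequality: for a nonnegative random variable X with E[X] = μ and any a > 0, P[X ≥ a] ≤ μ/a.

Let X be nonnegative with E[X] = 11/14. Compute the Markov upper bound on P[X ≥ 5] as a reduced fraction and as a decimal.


μ = E[X] = 11/14, a = 5.
Markov: P[X ≥ 5] ≤ μ/a = (11/14)/5 = 11/70.
Numerically: ≈ 0.1571.
(Since a = 5 > μ = 0.7857, the bound 11/70 is < 1 and informative.)

P[X ≥ 5] ≤ 11/70 ≈ 0.1571.


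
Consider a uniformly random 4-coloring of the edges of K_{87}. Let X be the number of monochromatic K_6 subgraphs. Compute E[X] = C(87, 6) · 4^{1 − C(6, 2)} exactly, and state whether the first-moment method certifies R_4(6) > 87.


E[X] = C(87, 6) · 4^{1 − 15} = 504981379 · 4^{−14} = 504981379/268435456.
As a reduced fraction: E[X] = 504981379/268435456 ≈ 1.881202.
Is E[X] < 1? NO.
Since E[X] ≥ 1, the first-moment bound is inconclusive at n = 87; it does NOT by itself certify R_4(6) > 87.

E[X] = 504981379/268435456 ≈ 1.881202; E[X] ≥ 1; first-moment method inconclusive here.


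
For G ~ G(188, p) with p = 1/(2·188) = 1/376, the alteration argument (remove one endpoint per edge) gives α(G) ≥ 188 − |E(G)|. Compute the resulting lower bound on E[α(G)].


E[|E(G)|] = C(188, 2)·p = 17578 · (1/376) = 187/4.
E[α(G)] ≥ n − E[|E(G)|] = 188 − 187/4 = 565/4.
Numerically: ≈ 141.25000.
(This is only a lower bound; the true E[α(G)] may be larger.)

E[α(G)] ≥ 565/4 ≈ 141.25000.


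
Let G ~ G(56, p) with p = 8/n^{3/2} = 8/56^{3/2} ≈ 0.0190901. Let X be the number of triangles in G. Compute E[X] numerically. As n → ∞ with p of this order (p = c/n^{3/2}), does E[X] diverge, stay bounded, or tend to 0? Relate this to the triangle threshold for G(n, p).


Number of potential triangles: C(56, 3) = 27720.
Each occurs with probability p³ ≈ (0.0190901)³ ≈ 6.95702941e-06.
By linearity: E[X] = C(56, 3)·p³ ≈ 27720 · 6.95702941e-06 ≈ 0.192849.
Since α = 3/2 > 1, p = c/n^{3/2} = o(1/n) is below the triangle threshold p ~ 1/n. Asymptotically E[X] ~ (c³/6)·n^{3(1−α)} = (8³/6)·n^{-1.5} → 0, so by Markov's inequality G has no triangles w.h.p.

E[X] ≈ 0.192849; in regime p = Θ(1/n^{3/2}) E[X] tends to 0 (below the triangle threshold p ~ 1/n).


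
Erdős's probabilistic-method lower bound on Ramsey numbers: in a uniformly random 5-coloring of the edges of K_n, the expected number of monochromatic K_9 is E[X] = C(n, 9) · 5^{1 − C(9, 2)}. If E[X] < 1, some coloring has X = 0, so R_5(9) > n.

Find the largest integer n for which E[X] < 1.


We need C(n, 9) · 5^{1 − 36} < 1, i.e. C(n, 9) < 5^{36 − 1} = 2910383045673370361328125.
Check values of n near the boundary:
  n = 2167: C(2167, 9) = 2855899084841489792706810; 2855899084841489792706810 < 2910383045673370361328125? YES
  n = 2168: C(2168, 9) = 2867804175977929537095120; 2867804175977929537095120 < 2910383045673370361328125? YES
  n = 2169: C(2169, 9) = 2879753360044504243499683; 2879753360044504243499683 < 2910383045673370361328125? YES
  n = 2170: C(2170, 9) = 2891746779868845075610510; 2891746779868845075610510 < 2910383045673370361328125? YES
  n = 2171: C(2171, 9) = 2903784578674959601827205; 2903784578674959601827205 < 2910383045673370361328125? YES
  n = 2172: C(2172, 9) = 2915866900084148060642020; 2915866900084148060642020 < 2910383045673370361328125? NO
  n = 2173: C(2173, 9) = 2927993888115921319674265; 2927993888115921319674265 < 2910383045673370361328125? NO
  n = 2174: C(2174, 9) = 2940165687188920530702934; 2940165687188920530702934 < 2910383045673370361328125? NO
The largest n with C(n, 9) < 2910383045673370361328125 is n = 2171 (where E[X] = 580756915734991920365441/582076609134674072265625 ≈ 0.99773). Hence R_5(9) > 2171, i.e. R_5(9) ≥ 2172.

Largest n = 2171; hence R_5(9) > 2171.


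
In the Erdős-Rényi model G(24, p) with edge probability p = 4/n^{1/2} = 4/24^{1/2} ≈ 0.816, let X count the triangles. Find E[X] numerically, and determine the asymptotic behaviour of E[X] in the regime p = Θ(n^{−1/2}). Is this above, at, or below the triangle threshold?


Number of potential triangles: C(24, 3) = 2024.
Each occurs with probability p³ ≈ (0.816)³ ≈ 5.44331e-01.
By linearity: E[X] = C(24, 3)·p³ ≈ 2024 · 5.44331e-01 ≈ 1101.726.
Since α = 1/2 < 1, p = c/n^{1/2} ≫ 1/n is above the triangle threshold p ~ 1/n. Asymptotically E[X] ~ (c³/6)·n^{3(1−α)} = (4³/6)·n^{1.5} → ∞; triangles are abundant w.h.p.

E[X] ≈ 1101.726; in regime p = Θ(1/n^{1/2}) E[X] diverges (above the triangle threshold p ~ 1/n).


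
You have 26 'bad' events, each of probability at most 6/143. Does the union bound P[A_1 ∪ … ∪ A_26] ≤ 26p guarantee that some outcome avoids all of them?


Union bound: P[∪_{i=1}^{26} A_i] ≤ Σ_i P[A_i] ≤ 26·p = 26·(6/143) = 12/11.
Numerically: 12/11 ≈ 1.0909.
Is 12/11 < 1? NO.
Since the bound 12/11 is ≥ 1, the union bound is uninformative here; it does NOT by itself certify existence.

26·p = 12/11 ≈ 1.0909; existence NOT certified by the union bound.


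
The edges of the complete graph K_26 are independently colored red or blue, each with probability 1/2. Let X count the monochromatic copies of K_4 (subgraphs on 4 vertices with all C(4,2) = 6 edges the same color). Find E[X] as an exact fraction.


Let X = Σ_S X_S over the C(26, 4) = 14950 subsets S of size 4, where X_S = 1 if the K_4 on S is monochromatic.
For a fixed S, the K_4 on S has C(4, 2) = 6 edges. P[all 6 edges red] = (1/2)^6, and likewise for blue, so P[monochromatic] = 2·(1/2)^6 = 2^{1 − 6} = 1/32.
By linearity of expectation: E[X] = C(26, 4) · 2^{1 − 6} = 14950 · 1/32 = 7475/16.
Numerically: E[X] ≈ 467.18750.

E[X] = C(26,4)·2^(1−C(4,2)) = 7475/16 ≈ 467.18750.


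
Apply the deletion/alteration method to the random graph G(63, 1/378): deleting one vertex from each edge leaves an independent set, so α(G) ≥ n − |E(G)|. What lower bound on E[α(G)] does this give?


E[|E(G)|] = C(63, 2)·p = 1953 · (1/378) = 31/6.
E[α(G)] ≥ n − E[|E(G)|] = 63 − 31/6 = 347/6.
Numerically: ≈ 57.833.
(This is only a lower bound; the true E[α(G)] may be larger.)

E[α(G)] ≥ 347/6 ≈ 57.833.


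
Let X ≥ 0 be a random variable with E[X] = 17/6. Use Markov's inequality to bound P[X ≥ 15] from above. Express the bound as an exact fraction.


μ = E[X] = 17/6, a = 15.
Markov: P[X ≥ 15] ≤ μ/a = (17/6)/15 = 17/90.
Numerically: ≈ 0.189.
(Since a = 15 > μ = 2.833, the bound 17/90 is < 1 and informative.)

P[X ≥ 15] ≤ 17/90 ≈ 0.189.


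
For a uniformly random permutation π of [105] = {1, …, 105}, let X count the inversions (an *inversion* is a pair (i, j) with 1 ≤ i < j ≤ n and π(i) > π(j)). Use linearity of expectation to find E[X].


Write X = Σ X_I over the C(105, 2) = 5460 pairs i < j, with X_I the indicator of one inversion.
There are 5460 indicators.
For each fixed pair i < j, the values π(i) and π(j) are two distinct elements of {1, …, 105} in uniformly random order; by symmetry P[π(i) > π(j)] = 1/2.
By linearity: E[X] = 5460 · (1/2) = C(105, 2) · (1/2) = 5460/2 = 2730 ≈ 2730.00000.

E[X] = 2730 = 2730.00000.


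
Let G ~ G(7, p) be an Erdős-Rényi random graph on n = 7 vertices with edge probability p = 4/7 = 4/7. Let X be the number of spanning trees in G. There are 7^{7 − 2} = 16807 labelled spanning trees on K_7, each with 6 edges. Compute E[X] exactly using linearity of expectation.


K_7 has 7^{7 − 2} = 16807 labelled spanning trees.
For each such spanning tree H, let X_H = 1 if all 6 edges of H are present in G. Then P[X_H = 1] = p^{6} = (4/7)^{6} = 4096/117649.
By linearity of expectation: E[X] = Σ_H E[X_H] = 16807 · p^{6} = 16807 · 4096/117649 = 4096/7.
Numerically: E[X] ≈ 585.14.

E[X] = 16807 · (4/7)^{6} = 4096/7 ≈ 585.14.


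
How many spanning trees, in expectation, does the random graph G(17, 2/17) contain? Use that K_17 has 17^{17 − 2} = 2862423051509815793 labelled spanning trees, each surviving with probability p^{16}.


K_17 has 17^{17 − 2} = 2862423051509815793 labelled spanning trees.
For each such spanning tree H, let X_H = 1 if all 16 edges of H are present in G. Then P[X_H = 1] = p^{16} = (2/17)^{16} = 65536/48661191875666868481.
By linearity: E[X] = Σ_H E[X_H] = 2862423051509815793 · p^{16} = 2862423051509815793 · 65536/48661191875666868481 = 65536/17.
Numerically: E[X] ≈ 3855.

E[X] = 2862423051509815793 · (2/17)^{16} = 65536/17 ≈ 3855.


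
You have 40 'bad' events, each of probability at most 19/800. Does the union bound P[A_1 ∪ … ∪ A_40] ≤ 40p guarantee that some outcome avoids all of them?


Union bound: P[∪_{i=1}^{40} A_i] ≤ Σ_i P[A_i] ≤ 40·p = 40·(19/800) = 19/20.
Numerically: 19/20 ≈ 0.950.
Is 19/20 < 1? YES.
Since P[∪ A_i] ≤ 19/20 < 1, the complement has P[∩ A_i^c] ≥ 1 − 19/20 = 1/20 > 0, so some outcome avoids every A_i.

40·p = 19/20 ≈ 0.950; existence CERTIFIED by the union bound.


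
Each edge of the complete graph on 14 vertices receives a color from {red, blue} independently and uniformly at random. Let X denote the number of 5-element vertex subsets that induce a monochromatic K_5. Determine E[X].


Let X = Σ_S X_S over the C(14, 5) = 2002 subsets S of size 5, where X_S = 1 if the K_5 on S is monochromatic.
For a fixed S, the K_5 on S has C(5, 2) = 10 edges. P[all 10 edges red] = (1/2)^10, and likewise for blue, so P[monochromatic] = 2·(1/2)^10 = 2^{1 − 10} = 1/512.
By linearity of expectation: E[X] = C(14, 5) · 2^{1 − 10} = 2002 · 1/512 = 1001/256.
Numerically: E[X] ≈ 3.91016.

E[X] = C(14,5)·2^(1−C(5,2)) = 1001/256 ≈ 3.91016.


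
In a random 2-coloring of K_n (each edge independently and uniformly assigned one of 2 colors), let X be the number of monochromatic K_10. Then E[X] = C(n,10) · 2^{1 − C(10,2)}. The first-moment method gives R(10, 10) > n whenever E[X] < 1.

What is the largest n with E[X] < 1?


We need C(n, 10) · 2^{1 − 45} < 1, i.e. C(n, 10) < 2^{45 − 1} = 17592186044416.
Check values of n near the boundary:
  n = 99: C(99, 10) = 15579278510796; 15579278510796 < 17592186044416? YES
  n = 100: C(100, 10) = 17310309456440; 17310309456440 < 17592186044416? YES
  n = 101: C(101, 10) = 19212541264840; 19212541264840 < 17592186044416? NO
  n = 102: C(102, 10) = 21300860967540; 21300860967540 < 17592186044416? NO
  n = 103: C(103, 10) = 23591276125340; 23591276125340 < 17592186044416? NO
The largest n with C(n, 10) < 17592186044416 is n = 100 (where E[X] = 2163788682055/2199023255552 ≈ 0.984). Hence R(10, 10) > 100, i.e. R(10, 10) ≥ 101.

Largest n = 100; hence R(10, 10) > 100.


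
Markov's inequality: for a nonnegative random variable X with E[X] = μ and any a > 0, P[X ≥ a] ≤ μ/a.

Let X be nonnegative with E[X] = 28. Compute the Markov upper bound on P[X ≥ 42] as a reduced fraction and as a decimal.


μ = E[X] = 28, a = 42.
Markov: P[X ≥ 42] ≤ μ/a = (28)/42 = 2/3.
Numerically: ≈ 0.667.
(Since a = 42 > μ = 28.000, the bound 2/3 is < 1 and informative.)

P[X ≥ 42] ≤ 2/3 ≈ 0.667.


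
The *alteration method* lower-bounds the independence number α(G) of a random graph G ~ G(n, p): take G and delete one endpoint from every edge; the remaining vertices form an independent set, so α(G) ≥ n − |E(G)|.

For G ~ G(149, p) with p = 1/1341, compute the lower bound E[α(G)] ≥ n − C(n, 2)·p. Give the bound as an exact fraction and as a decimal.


E[|E(G)|] = C(149, 2)·p = 11026 · (1/1341) = 74/9.
E[α(G)] ≥ n − E[|E(G)|] = 149 − 74/9 = 1267/9.
Numerically: ≈ 140.777778.
(This is only a lower bound; the true E[α(G)] may be larger.)

E[α(G)] ≥ 1267/9 ≈ 140.777778.


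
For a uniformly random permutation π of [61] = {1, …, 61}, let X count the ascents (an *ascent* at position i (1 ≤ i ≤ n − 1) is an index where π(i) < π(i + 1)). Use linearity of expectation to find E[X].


Write X = Σ X_I over i = 1, …, 60, with X_I the indicator of one ascent.
There are 60 indicators.
For each fixed i, the pair (π(i), π(i+1)) is a uniformly random ordered pair of distinct values from {1, …, 61}; by symmetry P[π(i) < π(i+1)] = 1/2.
By linearity: E[X] = 60 · (1/2) = (61 − 1) · (1/2) = 30 ≈ 30.0000.

E[X] = 30 = 30.0000.


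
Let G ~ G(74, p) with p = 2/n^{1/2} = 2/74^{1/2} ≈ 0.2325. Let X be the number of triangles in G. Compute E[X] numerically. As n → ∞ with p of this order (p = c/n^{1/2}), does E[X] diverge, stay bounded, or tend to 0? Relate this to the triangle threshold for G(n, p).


Number of potential triangles: C(74, 3) = 64824.
Each occurs with probability p³ ≈ (0.2325)³ ≈ 1.2567312e-02.
By linearity: E[X] = C(74, 3)·p³ ≈ 64824 · 1.2567312e-02 ≈ 814.66345.
Since α = 1/2 < 1, p = c/n^{1/2} ≫ 1/n is above the triangle threshold p ~ 1/n. Asymptotically E[X] ~ (c³/6)·n^{3(1−α)} = (2³/6)·n^{1.5} → ∞; triangles are abundant w.h.p.

E[X] ≈ 814.66345; in regime p = Θ(1/n^{1/2}) E[X] diverges (above the triangle threshold p ~ 1/n).


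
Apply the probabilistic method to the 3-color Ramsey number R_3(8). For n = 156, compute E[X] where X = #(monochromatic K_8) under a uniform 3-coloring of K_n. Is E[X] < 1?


E[X] = C(156, 8) · 3^{1 − 28} = 7248464019225 · 3^{−27} = 7248464019225/7625597484987.
As a reduced fraction: E[X] = 805384891025/847288609443 ≈ 0.951.
Is E[X] < 1? YES.
Since E[X] < 1, there exists a 3-coloring of K_{156} with no monochromatic K_8; hence R_3(8) > 156.

E[X] = 805384891025/847288609443 ≈ 0.951; E[X] < 1, so R_3(8) > 156.
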